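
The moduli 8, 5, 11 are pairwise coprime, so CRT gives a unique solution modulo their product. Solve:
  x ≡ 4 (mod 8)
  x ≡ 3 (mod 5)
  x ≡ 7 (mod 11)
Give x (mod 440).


Moduli 8, 5, 11 are pairwise coprime; by CRT there is a unique solution modulo M = 8 · 5 · 11 = 440.
Solve pairwise, accumulating the modulus:
  Start with x ≡ 4 (mod 8).
  Combine with x ≡ 3 (mod 5): since gcd(8, 5) = 1, we get a unique residue mod 40.
    Write x = 4 + 8·t and substitute into x ≡ 3 (mod 5): 8·t ≡ 3 − 4 = -1 (mod 5).
    Reduce coefficients mod 5: 3·t ≡ 4 (mod 5).
    The inverse of 3 mod 5 is 2 (since 3·2 = 6 = 1·5 + 1), so t ≡ 2·4 = 8 ≡ 3 (mod 5).
    Then x = 4 + 8·3 = 28, valid modulo lcm(8, 5) = 40: x ≡ 28 (mod 40).
  Combine with x ≡ 7 (mod 11): since gcd(40, 11) = 1, we get a unique residue mod 440.
    Write x = 28 + 40·t and substitute into x ≡ 7 (mod 11): 40·t ≡ 7 − 28 = -21 (mod 11).
    Reduce coefficients mod 11: 7·t ≡ 1 (mod 11).
    The inverse of 7 mod 11 is 8 (since 7·8 = 56 = 5·11 + 1), so t ≡ 8·1 = 8 ≡ 8 (mod 11).
    Then x = 28 + 40·8 = 348, valid modulo lcm(40, 11) = 440: x ≡ 348 (mod 440).
Verify: 348 mod 8 = 4 ✓, 348 mod 5 = 3 ✓, 348 mod 11 = 7 ✓.

x ≡ 348 (mod 440).


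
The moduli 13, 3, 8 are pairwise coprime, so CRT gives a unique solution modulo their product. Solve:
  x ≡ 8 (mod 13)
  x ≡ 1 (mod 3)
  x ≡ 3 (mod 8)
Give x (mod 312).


Moduli 13, 3, 8 are pairwise coprime; by CRT there is a unique solution modulo M = 13 · 3 · 8 = 312.
Solve pairwise, accumulating the modulus:
  Start with x ≡ 8 (mod 13).
  Combine with x ≡ 1 (mod 3): since gcd(13, 3) = 1, we get a unique residue mod 39.
    Write x = 8 + 13·t and substitute into x ≡ 1 (mod 3): 13·t ≡ 1 − 8 = -7 (mod 3).
    Reduce coefficients mod 3: 1·t ≡ 2 (mod 3).
    So t ≡ 2 (mod 3).
    Then x = 8 + 13·2 = 34, valid modulo lcm(13, 3) = 39: x ≡ 34 (mod 39).
  Combine with x ≡ 3 (mod 8): since gcd(39, 8) = 1, we get a unique residue mod 312.
    Write x = 34 + 39·t and substitute into x ≡ 3 (mod 8): 39·t ≡ 3 − 34 = -31 (mod 8).
    Reduce coefficients mod 8: 7·t ≡ 1 (mod 8).
    The inverse of 7 mod 8 is 7 (since 7·7 = 49 = 6·8 + 1), so t ≡ 7·1 = 7 ≡ 7 (mod 8).
    Then x = 34 + 39·7 = 307, valid modulo lcm(39, 8) = 312: x ≡ 307 (mod 312).
Verify: 307 mod 13 = 8 ✓, 307 mod 3 = 1 ✓, 307 mod 8 = 3 ✓.

x ≡ 307 (mod 312).


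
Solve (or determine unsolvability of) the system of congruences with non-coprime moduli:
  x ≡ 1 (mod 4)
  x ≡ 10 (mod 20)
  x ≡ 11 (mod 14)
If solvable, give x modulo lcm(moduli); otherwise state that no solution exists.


Moduli 4, 20, 14 are not pairwise coprime, so CRT works modulo lcm(m_i) when all pairwise compatibility conditions hold.
Pairwise compatibility: gcd(m_i, m_j) must divide a_i - a_j for every pair.
Merge one congruence at a time:
  Start: x ≡ 1 (mod 4).
  Combine with x ≡ 10 (mod 20): gcd(4, 20) = 4, and 10 - 1 = 9 is NOT divisible by 4.
    ⇒ system is inconsistent (no integer solution).

No solution (the system is inconsistent).


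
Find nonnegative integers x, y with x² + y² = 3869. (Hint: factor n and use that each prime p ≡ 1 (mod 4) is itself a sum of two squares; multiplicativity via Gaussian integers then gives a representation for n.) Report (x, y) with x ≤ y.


Step 1: Factor n = 3869 = 53 · 73.
Step 2: Check the mod-4 condition on each prime factor: 53 ≡ 1 (mod 4), exponent 1; 73 ≡ 1 (mod 4), exponent 1.
All primes ≡ 3 (mod 4) appear to even exponent (or don't appear), so by the two-squares theorem n IS expressible as a sum of two squares.
Step 3: Build a representation. Here n = 53 · 73 is a product of primes ≡ 1 (mod 4). Each prime p ≡ 1 (mod 4) is itself a sum of two squares; find a² by testing p − a² for a perfect square:
  53: 53 − 1² = 52, 53 − 2² = 49 = 7² ⇒ 53 = 2² + 7².
  73: 73 − 1² = 72, 73 − 2² = 69, 73 − 3² = 64 = 8² ⇒ 73 = 3² + 8².
  Combine using the Brahmagupta–Fibonacci identity (a² + b²)(c² + d²) = (ac − bd)² + (ad + bc)² = (ac + bd)² + (ad − bc)²:
  53 · 73 = 3869: from (2² + 7²)(3² + 8²), take (2·3 − 7·8, 2·8 + 7·3) = (6 − 56, 16 + 21) = (-50, 37); dropping signs (only squares matter) gives (50, 37); check 50² + 37² = 2500 + 1369 = 3869 ✓.
Step 4: Order so x ≤ y and verify: 37² + 50² = 1369 + 2500 = 3869 = n. ✓

n = 3869 = 37² + 50² (one valid representation with x ≤ y).


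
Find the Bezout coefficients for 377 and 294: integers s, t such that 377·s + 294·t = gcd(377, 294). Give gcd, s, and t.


Euclidean algorithm on (377, 294) — divide until remainder is 0:
  377 = 1 · 294 + 83
  294 = 3 · 83 + 45
  83 = 1 · 45 + 38
  45 = 1 · 38 + 7
  38 = 5 · 7 + 3
  7 = 2 · 3 + 1
  3 = 3 · 1 + 0
gcd(377, 294) = 1.
Track Bezout coefficients alongside the remainders: start with r₀ = 377 = a·1 + b·0 (s = 1, t = 0) and r₁ = 294 = a·0 + b·1 (s = 0, t = 1); each new remainder r_{k+1} = r_{k-1} − q_k·r_k inherits s_{k+1} = s_{k-1} − q_k·s_k, t_{k+1} = t_{k-1} − q_k·t_k, so r_k = a·s_k + b·t_k at every step:
  q = 1: r = 83, s = 1 − 1·0 = 1, t = 0 − 1·1 = -1  (check: 377·1 + 294·(-1) = 83)
  q = 3: r = 45, s = 0 − 3·1 = -3, t = 1 − 3·(-1) = 4  (check: 377·(-3) + 294·4 = 45)
  q = 1: r = 38, s = 1 − 1·(-3) = 4, t = -1 − 1·4 = -5  (check: 377·4 + 294·(-5) = 38)
  q = 1: r = 7, s = -3 − 1·4 = -7, t = 4 − 1·(-5) = 9  (check: 377·(-7) + 294·9 = 7)
  q = 5: r = 3, s = 4 − 5·(-7) = 39, t = -5 − 5·9 = -50  (check: 377·39 + 294·(-50) = 3)
  q = 2: r = 1, s = -7 − 2·39 = -85, t = 9 − 2·(-50) = 109  (check: 377·(-85) + 294·109 = 1)
The row with r = 1 (the gcd) gives the Bezout coefficients s = -85, t = 109.
Result: 377 · (-85) + 294 · (109) = 1.

gcd(377, 294) = 1; s = -85, t = 109 (check: 377·(-85) + 294·109 = 1).


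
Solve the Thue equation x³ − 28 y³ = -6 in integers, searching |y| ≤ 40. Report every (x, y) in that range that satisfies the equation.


The equation is x³ - 28y³ = -6. For fixed y, x³ = 28·y³ − 6, so a solution requires the RHS to be a perfect cube.
Strategy: iterate y from -40 to 40, compute RHS = 28·y³ − 6, and check whether it is a (positive or negative) perfect cube.
Check small values of y:
  y = 0: RHS = -6 is not a perfect cube.
  y = 1: RHS = 22 is not a perfect cube.
  y = -1: RHS = -34 is not a perfect cube.
  y = 2: RHS = 218 is not a perfect cube.
  y = -2: RHS = -230 is not a perfect cube.
  y = 3: RHS = 750 is not a perfect cube.
  y = -3: RHS = -762 is not a perfect cube.
Continuing the search up to |y| = 40 finds no solutions either.
No (x, y) in the scanned range satisfies the equation.

No integer solutions with |y| ≤ 40.


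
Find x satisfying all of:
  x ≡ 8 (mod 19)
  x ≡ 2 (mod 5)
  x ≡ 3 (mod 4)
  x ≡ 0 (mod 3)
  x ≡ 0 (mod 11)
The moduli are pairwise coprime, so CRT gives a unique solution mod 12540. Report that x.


Product of moduli M = 19 · 5 · 4 · 3 · 11 = 12540.
Merge one congruence at a time:
  Start: x ≡ 8 (mod 19).
  Combine with x ≡ 2 (mod 5); new modulus lcm = 95.
    Write x = 8 + 19·t and substitute into x ≡ 2 (mod 5): 19·t ≡ 2 − 8 = -6 (mod 5).
    Reduce coefficients mod 5: 4·t ≡ 4 (mod 5).
    The inverse of 4 mod 5 is 4 (since 4·4 = 16 = 3·5 + 1), so t ≡ 4·4 = 16 ≡ 1 (mod 5).
    Then x = 8 + 19·1 = 27, valid modulo lcm(19, 5) = 95: x ≡ 27 (mod 95).
  Combine with x ≡ 3 (mod 4); new modulus lcm = 380.
    Write x = 27 + 95·t and substitute into x ≡ 3 (mod 4): 95·t ≡ 3 − 27 = -24 (mod 4).
    Reduce coefficients mod 4: 3·t ≡ 0 (mod 4).
    The inverse of 3 mod 4 is 3 (since 3·3 = 9 = 2·4 + 1), so t ≡ 3·0 = 0 ≡ 0 (mod 4).
    Then x = 27 + 95·0 = 27, valid modulo lcm(95, 4) = 380: x ≡ 27 (mod 380).
  Combine with x ≡ 0 (mod 3); new modulus lcm = 1140.
    Write x = 27 + 380·t and substitute into x ≡ 0 (mod 3): 380·t ≡ 0 − 27 = -27 (mod 3).
    Reduce coefficients mod 3: 2·t ≡ 0 (mod 3).
    The inverse of 2 mod 3 is 2 (since 2·2 = 4 = 1·3 + 1), so t ≡ 2·0 = 0 ≡ 0 (mod 3).
    Then x = 27 + 380·0 = 27, valid modulo lcm(380, 3) = 1140: x ≡ 27 (mod 1140).
  Combine with x ≡ 0 (mod 11); new modulus lcm = 12540.
    Write x = 27 + 1140·t and substitute into x ≡ 0 (mod 11): 1140·t ≡ 0 − 27 = -27 (mod 11).
    Reduce coefficients mod 11: 7·t ≡ 6 (mod 11).
    The inverse of 7 mod 11 is 8 (since 7·8 = 56 = 5·11 + 1), so t ≡ 8·6 = 48 ≡ 4 (mod 11).
    Then x = 27 + 1140·4 = 4587, valid modulo lcm(1140, 11) = 12540: x ≡ 4587 (mod 12540).
Verify against each original: 4587 mod 19 = 8, 4587 mod 5 = 2, 4587 mod 4 = 3, 4587 mod 3 = 0, 4587 mod 11 = 0.

x ≡ 4587 (mod 12540).


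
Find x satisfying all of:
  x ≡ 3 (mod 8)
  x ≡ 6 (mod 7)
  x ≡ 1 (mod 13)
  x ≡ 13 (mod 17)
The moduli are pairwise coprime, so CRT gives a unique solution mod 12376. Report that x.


Product of moduli M = 8 · 7 · 13 · 17 = 12376.
Merge one congruence at a time:
  Start: x ≡ 3 (mod 8).
  Combine with x ≡ 6 (mod 7); new modulus lcm = 56.
    Write x = 3 + 8·t and substitute into x ≡ 6 (mod 7): 8·t ≡ 6 − 3 = 3 (mod 7).
    Reduce coefficients mod 7: 1·t ≡ 3 (mod 7).
    So t ≡ 3 (mod 7).
    Then x = 3 + 8·3 = 27, valid modulo lcm(8, 7) = 56: x ≡ 27 (mod 56).
  Combine with x ≡ 1 (mod 13); new modulus lcm = 728.
    Write x = 27 + 56·t and substitute into x ≡ 1 (mod 13): 56·t ≡ 1 − 27 = -26 (mod 13).
    Reduce coefficients mod 13: 4·t ≡ 0 (mod 13).
    The inverse of 4 mod 13 is 10 (since 4·10 = 40 = 3·13 + 1), so t ≡ 10·0 = 0 ≡ 0 (mod 13).
    Then x = 27 + 56·0 = 27, valid modulo lcm(56, 13) = 728: x ≡ 27 (mod 728).
  Combine with x ≡ 13 (mod 17); new modulus lcm = 12376.
    Write x = 27 + 728·t and substitute into x ≡ 13 (mod 17): 728·t ≡ 13 − 27 = -14 (mod 17).
    Reduce coefficients mod 17: 14·t ≡ 3 (mod 17).
    The inverse of 14 mod 17 is 11 (since 14·11 = 154 = 9·17 + 1), so t ≡ 11·3 = 33 ≡ 16 (mod 17).
    Then x = 27 + 728·16 = 11675, valid modulo lcm(728, 17) = 12376: x ≡ 11675 (mod 12376).
Verify against each original: 11675 mod 8 = 3, 11675 mod 7 = 6, 11675 mod 13 = 1, 11675 mod 17 = 13.

x ≡ 11675 (mod 12376).


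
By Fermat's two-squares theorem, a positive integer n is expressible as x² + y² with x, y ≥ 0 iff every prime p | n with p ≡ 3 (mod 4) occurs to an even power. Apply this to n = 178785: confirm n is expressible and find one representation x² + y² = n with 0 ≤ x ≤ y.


Step 1: Factor n = 178785 = 3^2 · 5 · 29 · 137.
Step 2: Check the mod-4 condition on each prime factor: 3 ≡ 3 (mod 4), exponent 2 (must be even); 5 ≡ 1 (mod 4), exponent 1; 29 ≡ 1 (mod 4), exponent 1; 137 ≡ 1 (mod 4), exponent 1.
All primes ≡ 3 (mod 4) appear to even exponent (or don't appear), so by the two-squares theorem n IS expressible as a sum of two squares.
Step 3: Build a representation. Group n = k² · m with k = 3 and m = 5 · 29 · 137 = 19865 (a product of primes ≡ 1 (mod 4)); a representation of m scales to one of n via (k·x)² + (k·y)² = k²(x² + y²). Each prime p ≡ 1 (mod 4) is itself a sum of two squares; find a² by testing p − a² for a perfect square:
  5: 5 − 1² = 4 = 2² ⇒ 5 = 1² + 2².
  29: 29 − 1² = 28, 29 − 2² = 25 = 5² ⇒ 29 = 2² + 5².
  137: 137 − 1² = 136, 137 − 2² = 133, 137 − 3² = 128, 137 − 4² = 121 = 11² ⇒ 137 = 4² + 11².
  Combine using the Brahmagupta–Fibonacci identity (a² + b²)(c² + d²) = (ac − bd)² + (ad + bc)² = (ac + bd)² + (ad − bc)²:
  5 · 29 = 145: from (1² + 2²)(2² + 5²), take (1·2 − 2·5, 1·5 + 2·2) = (2 − 10, 5 + 4) = (-8, 9); dropping signs (only squares matter) gives (8, 9); check 8² + 9² = 64 + 81 = 145 ✓.
  145 · 137 = 19865: from (8² + 9²)(4² + 11²), take (8·4 − 9·11, 8·11 + 9·4) = (32 − 99, 88 + 36) = (-67, 124); dropping signs (only squares matter) gives (67, 124); check 67² + 124² = 4489 + 15376 = 19865 ✓.
  Scale by k = 3: (3·67, 3·124) = (201, 372).
Step 4: Order so x ≤ y and verify: 201² + 372² = 40401 + 138384 = 178785 = n. ✓

n = 178785 = 201² + 372² (one valid representation with x ≤ y).


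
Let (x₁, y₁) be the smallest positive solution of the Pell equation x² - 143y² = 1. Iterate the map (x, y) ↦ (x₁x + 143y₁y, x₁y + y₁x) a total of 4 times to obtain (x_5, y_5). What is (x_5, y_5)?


Step 1: Find the fundamental solution (x₁, y₁) of x² - 143y² = 1.
  Expand √143 as a continued fraction. a₀ = ⌊√143⌋ = 11; iterate m_{k+1} = d_k·a_k − m_k, d_{k+1} = (143 − m_{k+1}²)/d_k, a_{k+1} = ⌊(a₀ + m_{k+1})/d_{k+1}⌋ (starting m₀ = 0, d₀ = 1), with convergents p_k = a_k·p_{k-1} + p_{k-2}, q_k = a_k·q_{k-1} + q_{k-2} (p₋₁ = 1, q₋₁ = 0):
  k = 0: a₀ = 11; p₀/q₀ = 11/1; p₀² − 143·q₀² = 121 − 143 = -22.
  k = 1: m = 11, d = 22, a = ⌊(11 + 11)/22⌋ = 1; p/q = (1·11 + 1)/(1·1 + 0) = 12/1; p² − 143·q² = 144 − 143 = 1.
  The first convergent with p² − 143·q² = 1 gives the fundamental solution (x₁, y₁) = (12, 1).
Step 2: Apply the recurrence (x_{n+1}, y_{n+1}) = (x₁x_n + 143y₁y_n, x₁y_n + y₁x_n) repeatedly.
  From (x_1, y_1) = (12, 1): x_2 = 12·12 + 143·1·1 = 287; y_2 = 12·1 + 1·12 = 24.
  From (x_2, y_2) = (287, 24): x_3 = 12·287 + 143·1·24 = 6876; y_3 = 12·24 + 1·287 = 575.
  From (x_3, y_3) = (6876, 575): x_4 = 12·6876 + 143·1·575 = 164737; y_4 = 12·575 + 1·6876 = 13776.
  From (x_4, y_4) = (164737, 13776): x_5 = 12·164737 + 143·1·13776 = 3946812; y_5 = 12·13776 + 1·164737 = 330049.
Step 3: Verify x_5² - 143·y_5² = 15577324963344 - 15577324963343 = 1 (should be 1). ✓

(x_1, y_1) = (12, 1); (x_5, y_5) = (3946812, 330049).


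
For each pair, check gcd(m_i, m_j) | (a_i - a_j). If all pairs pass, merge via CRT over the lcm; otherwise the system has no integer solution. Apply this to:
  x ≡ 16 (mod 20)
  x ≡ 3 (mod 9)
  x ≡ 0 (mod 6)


Moduli 20, 9, 6 are not pairwise coprime, so CRT works modulo lcm(m_i) when all pairwise compatibility conditions hold.
Pairwise compatibility: gcd(m_i, m_j) must divide a_i - a_j for every pair.
Merge one congruence at a time:
  Start: x ≡ 16 (mod 20).
  Combine with x ≡ 3 (mod 9): gcd(20, 9) = 1; 3 - 16 = -13, which IS divisible by 1, so compatible.
    Write x = 16 + 20·t and substitute into x ≡ 3 (mod 9): 20·t ≡ 3 − 16 = -13 (mod 9).
    Reduce coefficients mod 9: 2·t ≡ 5 (mod 9).
    The inverse of 2 mod 9 is 5 (since 2·5 = 10 = 1·9 + 1), so t ≡ 5·5 = 25 ≡ 7 (mod 9).
    Then x = 16 + 20·7 = 156, valid modulo lcm(20, 9) = 180: x ≡ 156 (mod 180).
  Combine with x ≡ 0 (mod 6): gcd(180, 6) = 6; 0 - 156 = -156, which IS divisible by 6, so compatible.
    Write x = 156 + 180·t and substitute into x ≡ 0 (mod 6): 180·t ≡ 0 − 156 = -156 (mod 6).
    Divide the congruence (and modulus) by g = 6: 30·t ≡ -26 (mod 1).
    Modulo 1 every t works; take t = 0.
    Then x = 156 + 180·0 = 156, valid modulo lcm(180, 6) = 180: x ≡ 156 (mod 180).
Verify: 156 mod 20 = 16, 156 mod 9 = 3, 156 mod 6 = 0.

x ≡ 156 (mod 180).


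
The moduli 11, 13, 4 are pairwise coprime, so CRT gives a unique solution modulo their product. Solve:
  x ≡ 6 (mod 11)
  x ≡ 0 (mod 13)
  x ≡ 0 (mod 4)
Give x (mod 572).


Moduli 11, 13, 4 are pairwise coprime; by CRT there is a unique solution modulo M = 11 · 13 · 4 = 572.
Solve pairwise, accumulating the modulus:
  Start with x ≡ 6 (mod 11).
  Combine with x ≡ 0 (mod 13): since gcd(11, 13) = 1, we get a unique residue mod 143.
    Write x = 6 + 11·t and substitute into x ≡ 0 (mod 13): 11·t ≡ 0 − 6 = -6 (mod 13).
    Reduce coefficients mod 13: 11·t ≡ 7 (mod 13).
    The inverse of 11 mod 13 is 6 (since 11·6 = 66 = 5·13 + 1), so t ≡ 6·7 = 42 ≡ 3 (mod 13).
    Then x = 6 + 11·3 = 39, valid modulo lcm(11, 13) = 143: x ≡ 39 (mod 143).
  Combine with x ≡ 0 (mod 4): since gcd(143, 4) = 1, we get a unique residue mod 572.
    Write x = 39 + 143·t and substitute into x ≡ 0 (mod 4): 143·t ≡ 0 − 39 = -39 (mod 4).
    Reduce coefficients mod 4: 3·t ≡ 1 (mod 4).
    The inverse of 3 mod 4 is 3 (since 3·3 = 9 = 2·4 + 1), so t ≡ 3·1 = 3 ≡ 3 (mod 4).
    Then x = 39 + 143·3 = 468, valid modulo lcm(143, 4) = 572: x ≡ 468 (mod 572).
Verify: 468 mod 11 = 6 ✓, 468 mod 13 = 0 ✓, 468 mod 4 = 0 ✓.

x ≡ 468 (mod 572).


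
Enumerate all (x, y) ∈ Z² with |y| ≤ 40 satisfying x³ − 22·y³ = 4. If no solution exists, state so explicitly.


The equation is x³ - 22y³ = 4. For fixed y, x³ = 22·y³ + 4, so a solution requires the RHS to be a perfect cube.
Strategy: iterate y from -40 to 40, compute RHS = 22·y³ + 4, and check whether it is a (positive or negative) perfect cube.
Check small values of y:
  y = 0: RHS = 4 is not a perfect cube.
  y = 1: RHS = 26 is not a perfect cube.
  y = -1: RHS = -18 is not a perfect cube.
  y = 2: RHS = 180 is not a perfect cube.
  y = -2: RHS = -172 is not a perfect cube.
  y = 3: RHS = 598 is not a perfect cube.
  y = -3: RHS = -590 is not a perfect cube.
Continuing the search up to |y| = 40 finds no solutions either.
No (x, y) in the scanned range satisfies the equation.

No integer solutions with |y| ≤ 40.


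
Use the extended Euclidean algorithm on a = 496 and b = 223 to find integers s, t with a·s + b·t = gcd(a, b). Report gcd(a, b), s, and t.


Euclidean algorithm on (496, 223) — divide until remainder is 0:
  496 = 2 · 223 + 50
  223 = 4 · 50 + 23
  50 = 2 · 23 + 4
  23 = 5 · 4 + 3
  4 = 1 · 3 + 1
  3 = 3 · 1 + 0
gcd(496, 223) = 1.
Track Bezout coefficients alongside the remainders: start with r₀ = 496 = a·1 + b·0 (s = 1, t = 0) and r₁ = 223 = a·0 + b·1 (s = 0, t = 1); each new remainder r_{k+1} = r_{k-1} − q_k·r_k inherits s_{k+1} = s_{k-1} − q_k·s_k, t_{k+1} = t_{k-1} − q_k·t_k, so r_k = a·s_k + b·t_k at every step:
  q = 2: r = 50, s = 1 − 2·0 = 1, t = 0 − 2·1 = -2  (check: 496·1 + 223·(-2) = 50)
  q = 4: r = 23, s = 0 − 4·1 = -4, t = 1 − 4·(-2) = 9  (check: 496·(-4) + 223·9 = 23)
  q = 2: r = 4, s = 1 − 2·(-4) = 9, t = -2 − 2·9 = -20  (check: 496·9 + 223·(-20) = 4)
  q = 5: r = 3, s = -4 − 5·9 = -49, t = 9 − 5·(-20) = 109  (check: 496·(-49) + 223·109 = 3)
  q = 1: r = 1, s = 9 − 1·(-49) = 58, t = -20 − 1·109 = -129  (check: 496·58 + 223·(-129) = 1)
The row with r = 1 (the gcd) gives the Bezout coefficients s = 58, t = -129.
Result: 496 · (58) + 223 · (-129) = 1.

gcd(496, 223) = 1; s = 58, t = -129 (check: 496·58 + 223·(-129) = 1).


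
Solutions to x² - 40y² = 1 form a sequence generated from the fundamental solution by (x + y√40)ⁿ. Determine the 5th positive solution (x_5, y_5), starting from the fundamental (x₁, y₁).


Step 1: Find the fundamental solution (x₁, y₁) of x² - 40y² = 1.
  Expand √40 as a continued fraction. a₀ = ⌊√40⌋ = 6; iterate m_{k+1} = d_k·a_k − m_k, d_{k+1} = (40 − m_{k+1}²)/d_k, a_{k+1} = ⌊(a₀ + m_{k+1})/d_{k+1}⌋ (starting m₀ = 0, d₀ = 1), with convergents p_k = a_k·p_{k-1} + p_{k-2}, q_k = a_k·q_{k-1} + q_{k-2} (p₋₁ = 1, q₋₁ = 0):
  k = 0: a₀ = 6; p₀/q₀ = 6/1; p₀² − 40·q₀² = 36 − 40 = -4.
  k = 1: m = 6, d = 4, a = ⌊(6 + 6)/4⌋ = 3; p/q = (3·6 + 1)/(3·1 + 0) = 19/3; p² − 40·q² = 361 − 360 = 1.
  The first convergent with p² − 40·q² = 1 gives the fundamental solution (x₁, y₁) = (19, 3).
Step 2: Apply the recurrence (x_{n+1}, y_{n+1}) = (x₁x_n + 40y₁y_n, x₁y_n + y₁x_n) repeatedly.
  From (x_1, y_1) = (19, 3): x_2 = 19·19 + 40·3·3 = 721; y_2 = 19·3 + 3·19 = 114.
  From (x_2, y_2) = (721, 114): x_3 = 19·721 + 40·3·114 = 27379; y_3 = 19·114 + 3·721 = 4329.
  From (x_3, y_3) = (27379, 4329): x_4 = 19·27379 + 40·3·4329 = 1039681; y_4 = 19·4329 + 3·27379 = 164388.
  From (x_4, y_4) = (1039681, 164388): x_5 = 19·1039681 + 40·3·164388 = 39480499; y_5 = 19·164388 + 3·1039681 = 6242415.
Step 3: Verify x_5² - 40·y_5² = 1558709801289001 - 1558709801289000 = 1 (should be 1). ✓

(x_1, y_1) = (19, 3); (x_5, y_5) = (39480499, 6242415).


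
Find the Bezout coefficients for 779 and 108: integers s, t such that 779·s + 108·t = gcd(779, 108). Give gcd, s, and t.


Euclidean algorithm on (779, 108) — divide until remainder is 0:
  779 = 7 · 108 + 23
  108 = 4 · 23 + 16
  23 = 1 · 16 + 7
  16 = 2 · 7 + 2
  7 = 3 · 2 + 1
  2 = 2 · 1 + 0
gcd(779, 108) = 1.
Track Bezout coefficients alongside the remainders: start with r₀ = 779 = a·1 + b·0 (s = 1, t = 0) and r₁ = 108 = a·0 + b·1 (s = 0, t = 1); each new remainder r_{k+1} = r_{k-1} − q_k·r_k inherits s_{k+1} = s_{k-1} − q_k·s_k, t_{k+1} = t_{k-1} − q_k·t_k, so r_k = a·s_k + b·t_k at every step:
  q = 7: r = 23, s = 1 − 7·0 = 1, t = 0 − 7·1 = -7  (check: 779·1 + 108·(-7) = 23)
  q = 4: r = 16, s = 0 − 4·1 = -4, t = 1 − 4·(-7) = 29  (check: 779·(-4) + 108·29 = 16)
  q = 1: r = 7, s = 1 − 1·(-4) = 5, t = -7 − 1·29 = -36  (check: 779·5 + 108·(-36) = 7)
  q = 2: r = 2, s = -4 − 2·5 = -14, t = 29 − 2·(-36) = 101  (check: 779·(-14) + 108·101 = 2)
  q = 3: r = 1, s = 5 − 3·(-14) = 47, t = -36 − 3·101 = -339  (check: 779·47 + 108·(-339) = 1)
The row with r = 1 (the gcd) gives the Bezout coefficients s = 47, t = -339.
Result: 779 · (47) + 108 · (-339) = 1.

gcd(779, 108) = 1; s = 47, t = -339 (check: 779·47 + 108·(-339) = 1).


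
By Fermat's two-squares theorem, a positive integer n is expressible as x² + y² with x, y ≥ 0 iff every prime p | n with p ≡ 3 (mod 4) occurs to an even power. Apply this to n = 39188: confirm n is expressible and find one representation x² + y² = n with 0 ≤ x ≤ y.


Step 1: Factor n = 39188 = 2^2 · 97 · 101.
Step 2: Check the mod-4 condition on each prime factor: 2 = 2 (special); 97 ≡ 1 (mod 4), exponent 1; 101 ≡ 1 (mod 4), exponent 1.
All primes ≡ 3 (mod 4) appear to even exponent (or don't appear), so by the two-squares theorem n IS expressible as a sum of two squares.
Step 3: Build a representation. Group n = k² · m with k = 2 and m = 97 · 101 = 9797 (a product of primes ≡ 1 (mod 4)); a representation of m scales to one of n via (k·x)² + (k·y)² = k²(x² + y²). Each prime p ≡ 1 (mod 4) is itself a sum of two squares; find a² by testing p − a² for a perfect square:
  97: 97 − 1² = 96, 97 − 2² = 93, 97 − 3² = 88, 97 − 4² = 81 = 9² ⇒ 97 = 4² + 9².
  101: 101 − 1² = 100 = 10² ⇒ 101 = 1² + 10².
  Combine using the Brahmagupta–Fibonacci identity (a² + b²)(c² + d²) = (ac − bd)² + (ad + bc)² = (ac + bd)² + (ad − bc)²:
  97 · 101 = 9797: from (4² + 9²)(1² + 10²), take (4·1 − 9·10, 4·10 + 9·1) = (4 − 90, 40 + 9) = (-86, 49); dropping signs (only squares matter) gives (86, 49); check 86² + 49² = 7396 + 2401 = 9797 ✓.
  Scale by k = 2: (2·86, 2·49) = (172, 98).
Step 4: Order so x ≤ y and verify: 98² + 172² = 9604 + 29584 = 39188 = n. ✓

n = 39188 = 98² + 172² (one valid representation with x ≤ y).


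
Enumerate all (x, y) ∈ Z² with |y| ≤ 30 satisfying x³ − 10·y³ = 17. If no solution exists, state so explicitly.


The equation is x³ - 10y³ = 17. For fixed y, x³ = 10·y³ + 17, so a solution requires the RHS to be a perfect cube.
Strategy: iterate y from -30 to 30, compute RHS = 10·y³ + 17, and check whether it is a (positive or negative) perfect cube.
Check small values of y:
  y = 0: RHS = 17 is not a perfect cube.
  y = 1: RHS = 27 = (3)³ ⇒ x = 3 works.
  y = -1: RHS = 7 is not a perfect cube.
  y = 2: RHS = 97 is not a perfect cube.
  y = -2: RHS = -63 is not a perfect cube.
  y = 3: RHS = 287 is not a perfect cube.
  y = -3: RHS = -253 is not a perfect cube.
Continuing the search up to |y| = 30 finds no further solutions beyond those listed.
Collected solutions: (3, 1).

Solutions (with |y| ≤ 30): (3, 1).


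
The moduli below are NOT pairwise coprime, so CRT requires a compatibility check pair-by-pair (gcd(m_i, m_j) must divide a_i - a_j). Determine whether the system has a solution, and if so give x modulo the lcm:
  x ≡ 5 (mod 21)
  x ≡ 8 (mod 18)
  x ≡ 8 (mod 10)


Moduli 21, 18, 10 are not pairwise coprime, so CRT works modulo lcm(m_i) when all pairwise compatibility conditions hold.
Pairwise compatibility: gcd(m_i, m_j) must divide a_i - a_j for every pair.
Merge one congruence at a time:
  Start: x ≡ 5 (mod 21).
  Combine with x ≡ 8 (mod 18): gcd(21, 18) = 3; 8 - 5 = 3, which IS divisible by 3, so compatible.
    Write x = 5 + 21·t and substitute into x ≡ 8 (mod 18): 21·t ≡ 8 − 5 = 3 (mod 18).
    Divide the congruence (and modulus) by g = 3: 7·t ≡ 1 (mod 6).
    Reduce coefficients mod 6: 1·t ≡ 1 (mod 6).
    So t ≡ 1 (mod 6).
    Then x = 5 + 21·1 = 26, valid modulo lcm(21, 18) = 126: x ≡ 26 (mod 126).
  Combine with x ≡ 8 (mod 10): gcd(126, 10) = 2; 8 - 26 = -18, which IS divisible by 2, so compatible.
    Write x = 26 + 126·t and substitute into x ≡ 8 (mod 10): 126·t ≡ 8 − 26 = -18 (mod 10).
    Divide the congruence (and modulus) by g = 2: 63·t ≡ -9 (mod 5).
    Reduce coefficients mod 5: 3·t ≡ 1 (mod 5).
    The inverse of 3 mod 5 is 2 (since 3·2 = 6 = 1·5 + 1), so t ≡ 2·1 = 2 ≡ 2 (mod 5).
    Then x = 26 + 126·2 = 278, valid modulo lcm(126, 10) = 630: x ≡ 278 (mod 630).
Verify: 278 mod 21 = 5, 278 mod 18 = 8, 278 mod 10 = 8.

x ≡ 278 (mod 630).


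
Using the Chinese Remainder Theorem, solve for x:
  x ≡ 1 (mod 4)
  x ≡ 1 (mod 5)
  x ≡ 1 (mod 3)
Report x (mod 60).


Moduli 4, 5, 3 are pairwise coprime; by CRT there is a unique solution modulo M = 4 · 5 · 3 = 60.
Solve pairwise, accumulating the modulus:
  Start with x ≡ 1 (mod 4).
  Combine with x ≡ 1 (mod 5): since gcd(4, 5) = 1, we get a unique residue mod 20.
    Write x = 1 + 4·t and substitute into x ≡ 1 (mod 5): 4·t ≡ 1 − 1 = 0 (mod 5).
    The inverse of 4 mod 5 is 4 (since 4·4 = 16 = 3·5 + 1), so t ≡ 4·0 = 0 ≡ 0 (mod 5).
    Then x = 1 + 4·0 = 1, valid modulo lcm(4, 5) = 20: x ≡ 1 (mod 20).
  Combine with x ≡ 1 (mod 3): since gcd(20, 3) = 1, we get a unique residue mod 60.
    Write x = 1 + 20·t and substitute into x ≡ 1 (mod 3): 20·t ≡ 1 − 1 = 0 (mod 3).
    Reduce coefficients mod 3: 2·t ≡ 0 (mod 3).
    The inverse of 2 mod 3 is 2 (since 2·2 = 4 = 1·3 + 1), so t ≡ 2·0 = 0 ≡ 0 (mod 3).
    Then x = 1 + 20·0 = 1, valid modulo lcm(20, 3) = 60: x ≡ 1 (mod 60).
Verify: 1 mod 4 = 1 ✓, 1 mod 5 = 1 ✓, 1 mod 3 = 1 ✓.

x ≡ 1 (mod 60).


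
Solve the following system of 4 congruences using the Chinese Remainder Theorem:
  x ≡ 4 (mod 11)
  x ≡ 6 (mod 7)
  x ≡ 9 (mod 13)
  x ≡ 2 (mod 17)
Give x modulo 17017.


Product of moduli M = 11 · 7 · 13 · 17 = 17017.
Merge one congruence at a time:
  Start: x ≡ 4 (mod 11).
  Combine with x ≡ 6 (mod 7); new modulus lcm = 77.
    Write x = 4 + 11·t and substitute into x ≡ 6 (mod 7): 11·t ≡ 6 − 4 = 2 (mod 7).
    Reduce coefficients mod 7: 4·t ≡ 2 (mod 7).
    The inverse of 4 mod 7 is 2 (since 4·2 = 8 = 1·7 + 1), so t ≡ 2·2 = 4 ≡ 4 (mod 7).
    Then x = 4 + 11·4 = 48, valid modulo lcm(11, 7) = 77: x ≡ 48 (mod 77).
  Combine with x ≡ 9 (mod 13); new modulus lcm = 1001.
    Write x = 48 + 77·t and substitute into x ≡ 9 (mod 13): 77·t ≡ 9 − 48 = -39 (mod 13).
    Reduce coefficients mod 13: 12·t ≡ 0 (mod 13).
    The inverse of 12 mod 13 is 12 (since 12·12 = 144 = 11·13 + 1), so t ≡ 12·0 = 0 ≡ 0 (mod 13).
    Then x = 48 + 77·0 = 48, valid modulo lcm(77, 13) = 1001: x ≡ 48 (mod 1001).
  Combine with x ≡ 2 (mod 17); new modulus lcm = 17017.
    Write x = 48 + 1001·t and substitute into x ≡ 2 (mod 17): 1001·t ≡ 2 − 48 = -46 (mod 17).
    Reduce coefficients mod 17: 15·t ≡ 5 (mod 17).
    The inverse of 15 mod 17 is 8 (since 15·8 = 120 = 7·17 + 1), so t ≡ 8·5 = 40 ≡ 6 (mod 17).
    Then x = 48 + 1001·6 = 6054, valid modulo lcm(1001, 17) = 17017: x ≡ 6054 (mod 17017).
Verify against each original: 6054 mod 11 = 4, 6054 mod 7 = 6, 6054 mod 13 = 9, 6054 mod 17 = 2.

x ≡ 6054 (mod 17017).


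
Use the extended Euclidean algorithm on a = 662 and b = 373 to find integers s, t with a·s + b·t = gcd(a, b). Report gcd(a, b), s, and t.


Euclidean algorithm on (662, 373) — divide until remainder is 0:
  662 = 1 · 373 + 289
  373 = 1 · 289 + 84
  289 = 3 · 84 + 37
  84 = 2 · 37 + 10
  37 = 3 · 10 + 7
  10 = 1 · 7 + 3
  7 = 2 · 3 + 1
  3 = 3 · 1 + 0
gcd(662, 373) = 1.
Track Bezout coefficients alongside the remainders: start with r₀ = 662 = a·1 + b·0 (s = 1, t = 0) and r₁ = 373 = a·0 + b·1 (s = 0, t = 1); each new remainder r_{k+1} = r_{k-1} − q_k·r_k inherits s_{k+1} = s_{k-1} − q_k·s_k, t_{k+1} = t_{k-1} − q_k·t_k, so r_k = a·s_k + b·t_k at every step:
  q = 1: r = 289, s = 1 − 1·0 = 1, t = 0 − 1·1 = -1  (check: 662·1 + 373·(-1) = 289)
  q = 1: r = 84, s = 0 − 1·1 = -1, t = 1 − 1·(-1) = 2  (check: 662·(-1) + 373·2 = 84)
  q = 3: r = 37, s = 1 − 3·(-1) = 4, t = -1 − 3·2 = -7  (check: 662·4 + 373·(-7) = 37)
  q = 2: r = 10, s = -1 − 2·4 = -9, t = 2 − 2·(-7) = 16  (check: 662·(-9) + 373·16 = 10)
  q = 3: r = 7, s = 4 − 3·(-9) = 31, t = -7 − 3·16 = -55  (check: 662·31 + 373·(-55) = 7)
  q = 1: r = 3, s = -9 − 1·31 = -40, t = 16 − 1·(-55) = 71  (check: 662·(-40) + 373·71 = 3)
  q = 2: r = 1, s = 31 − 2·(-40) = 111, t = -55 − 2·71 = -197  (check: 662·111 + 373·(-197) = 1)
The row with r = 1 (the gcd) gives the Bezout coefficients s = 111, t = -197.
Result: 662 · (111) + 373 · (-197) = 1.

gcd(662, 373) = 1; s = 111, t = -197 (check: 662·111 + 373·(-197) = 1).


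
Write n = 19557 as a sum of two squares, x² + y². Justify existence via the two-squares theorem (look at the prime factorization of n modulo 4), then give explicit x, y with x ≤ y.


Step 1: Factor n = 19557 = 3^2 · 41 · 53.
Step 2: Check the mod-4 condition on each prime factor: 3 ≡ 3 (mod 4), exponent 2 (must be even); 41 ≡ 1 (mod 4), exponent 1; 53 ≡ 1 (mod 4), exponent 1.
All primes ≡ 3 (mod 4) appear to even exponent (or don't appear), so by the two-squares theorem n IS expressible as a sum of two squares.
Step 3: Build a representation. Group n = k² · m with k = 3 and m = 41 · 53 = 2173 (a product of primes ≡ 1 (mod 4)); a representation of m scales to one of n via (k·x)² + (k·y)² = k²(x² + y²). Each prime p ≡ 1 (mod 4) is itself a sum of two squares; find a² by testing p − a² for a perfect square:
  41: 41 − 1² = 40, 41 − 2² = 37, 41 − 3² = 32, 41 − 4² = 25 = 5² ⇒ 41 = 4² + 5².
  53: 53 − 1² = 52, 53 − 2² = 49 = 7² ⇒ 53 = 2² + 7².
  Combine using the Brahmagupta–Fibonacci identity (a² + b²)(c² + d²) = (ac − bd)² + (ad + bc)² = (ac + bd)² + (ad − bc)²:
  41 · 53 = 2173: from (4² + 5²)(2² + 7²), take (4·2 − 5·7, 4·7 + 5·2) = (8 − 35, 28 + 10) = (-27, 38); dropping signs (only squares matter) gives (27, 38); check 27² + 38² = 729 + 1444 = 2173 ✓.
  Scale by k = 3: (3·27, 3·38) = (81, 114).
Step 4: Order so x ≤ y and verify: 81² + 114² = 6561 + 12996 = 19557 = n. ✓

n = 19557 = 81² + 114² (one valid representation with x ≤ y).


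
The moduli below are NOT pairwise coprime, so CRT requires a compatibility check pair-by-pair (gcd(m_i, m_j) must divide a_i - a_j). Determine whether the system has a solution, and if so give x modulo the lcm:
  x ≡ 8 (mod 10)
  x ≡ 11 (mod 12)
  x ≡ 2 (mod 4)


Moduli 10, 12, 4 are not pairwise coprime, so CRT works modulo lcm(m_i) when all pairwise compatibility conditions hold.
Pairwise compatibility: gcd(m_i, m_j) must divide a_i - a_j for every pair.
Merge one congruence at a time:
  Start: x ≡ 8 (mod 10).
  Combine with x ≡ 11 (mod 12): gcd(10, 12) = 2, and 11 - 8 = 3 is NOT divisible by 2.
    ⇒ system is inconsistent (no integer solution).

No solution (the system is inconsistent).


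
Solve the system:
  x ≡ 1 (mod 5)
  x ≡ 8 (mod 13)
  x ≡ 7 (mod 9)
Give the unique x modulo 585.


Moduli 5, 13, 9 are pairwise coprime; by CRT there is a unique solution modulo M = 5 · 13 · 9 = 585.
Solve pairwise, accumulating the modulus:
  Start with x ≡ 1 (mod 5).
  Combine with x ≡ 8 (mod 13): since gcd(5, 13) = 1, we get a unique residue mod 65.
    Write x = 1 + 5·t and substitute into x ≡ 8 (mod 13): 5·t ≡ 8 − 1 = 7 (mod 13).
    The inverse of 5 mod 13 is 8 (since 5·8 = 40 = 3·13 + 1), so t ≡ 8·7 = 56 ≡ 4 (mod 13).
    Then x = 1 + 5·4 = 21, valid modulo lcm(5, 13) = 65: x ≡ 21 (mod 65).
  Combine with x ≡ 7 (mod 9): since gcd(65, 9) = 1, we get a unique residue mod 585.
    Write x = 21 + 65·t and substitute into x ≡ 7 (mod 9): 65·t ≡ 7 − 21 = -14 (mod 9).
    Reduce coefficients mod 9: 2·t ≡ 4 (mod 9).
    The inverse of 2 mod 9 is 5 (since 2·5 = 10 = 1·9 + 1), so t ≡ 5·4 = 20 ≡ 2 (mod 9).
    Then x = 21 + 65·2 = 151, valid modulo lcm(65, 9) = 585: x ≡ 151 (mod 585).
Verify: 151 mod 5 = 1 ✓, 151 mod 13 = 8 ✓, 151 mod 9 = 7 ✓.

x ≡ 151 (mod 585).


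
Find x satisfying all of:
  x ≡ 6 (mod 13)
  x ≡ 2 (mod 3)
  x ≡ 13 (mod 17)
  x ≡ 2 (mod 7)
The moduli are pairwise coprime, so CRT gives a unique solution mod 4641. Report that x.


Product of moduli M = 13 · 3 · 17 · 7 = 4641.
Merge one congruence at a time:
  Start: x ≡ 6 (mod 13).
  Combine with x ≡ 2 (mod 3); new modulus lcm = 39.
    Write x = 6 + 13·t and substitute into x ≡ 2 (mod 3): 13·t ≡ 2 − 6 = -4 (mod 3).
    Reduce coefficients mod 3: 1·t ≡ 2 (mod 3).
    So t ≡ 2 (mod 3).
    Then x = 6 + 13·2 = 32, valid modulo lcm(13, 3) = 39: x ≡ 32 (mod 39).
  Combine with x ≡ 13 (mod 17); new modulus lcm = 663.
    Write x = 32 + 39·t and substitute into x ≡ 13 (mod 17): 39·t ≡ 13 − 32 = -19 (mod 17).
    Reduce coefficients mod 17: 5·t ≡ 15 (mod 17).
    The inverse of 5 mod 17 is 7 (since 5·7 = 35 = 2·17 + 1), so t ≡ 7·15 = 105 ≡ 3 (mod 17).
    Then x = 32 + 39·3 = 149, valid modulo lcm(39, 17) = 663: x ≡ 149 (mod 663).
  Combine with x ≡ 2 (mod 7); new modulus lcm = 4641.
    Write x = 149 + 663·t and substitute into x ≡ 2 (mod 7): 663·t ≡ 2 − 149 = -147 (mod 7).
    Reduce coefficients mod 7: 5·t ≡ 0 (mod 7).
    The inverse of 5 mod 7 is 3 (since 5·3 = 15 = 2·7 + 1), so t ≡ 3·0 = 0 ≡ 0 (mod 7).
    Then x = 149 + 663·0 = 149, valid modulo lcm(663, 7) = 4641: x ≡ 149 (mod 4641).
Verify against each original: 149 mod 13 = 6, 149 mod 3 = 2, 149 mod 17 = 13, 149 mod 7 = 2.

x ≡ 149 (mod 4641).


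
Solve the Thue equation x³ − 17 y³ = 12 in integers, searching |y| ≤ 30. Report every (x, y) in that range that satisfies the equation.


The equation is x³ - 17y³ = 12. For fixed y, x³ = 17·y³ + 12, so a solution requires the RHS to be a perfect cube.
Strategy: iterate y from -30 to 30, compute RHS = 17·y³ + 12, and check whether it is a (positive or negative) perfect cube.
Check small values of y:
  y = 0: RHS = 12 is not a perfect cube.
  y = 1: RHS = 29 is not a perfect cube.
  y = -1: RHS = -5 is not a perfect cube.
  y = 2: RHS = 148 is not a perfect cube.
  y = -2: RHS = -124 is not a perfect cube.
  y = 3: RHS = 471 is not a perfect cube.
  y = -3: RHS = -447 is not a perfect cube.
Continuing the search up to |y| = 30 finds no solutions either.
No (x, y) in the scanned range satisfies the equation.

No integer solutions with |y| ≤ 30.


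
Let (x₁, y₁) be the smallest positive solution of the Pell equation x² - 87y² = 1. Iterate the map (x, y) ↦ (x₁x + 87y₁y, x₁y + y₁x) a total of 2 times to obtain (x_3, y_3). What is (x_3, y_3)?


Step 1: Find the fundamental solution (x₁, y₁) of x² - 87y² = 1.
  Expand √87 as a continued fraction. a₀ = ⌊√87⌋ = 9; iterate m_{k+1} = d_k·a_k − m_k, d_{k+1} = (87 − m_{k+1}²)/d_k, a_{k+1} = ⌊(a₀ + m_{k+1})/d_{k+1}⌋ (starting m₀ = 0, d₀ = 1), with convergents p_k = a_k·p_{k-1} + p_{k-2}, q_k = a_k·q_{k-1} + q_{k-2} (p₋₁ = 1, q₋₁ = 0):
  k = 0: a₀ = 9; p₀/q₀ = 9/1; p₀² − 87·q₀² = 81 − 87 = -6.
  k = 1: m = 9, d = 6, a = ⌊(9 + 9)/6⌋ = 3; p/q = (3·9 + 1)/(3·1 + 0) = 28/3; p² − 87·q² = 784 − 783 = 1.
  The first convergent with p² − 87·q² = 1 gives the fundamental solution (x₁, y₁) = (28, 3).
Step 2: Apply the recurrence (x_{n+1}, y_{n+1}) = (x₁x_n + 87y₁y_n, x₁y_n + y₁x_n) repeatedly.
  From (x_1, y_1) = (28, 3): x_2 = 28·28 + 87·3·3 = 1567; y_2 = 28·3 + 3·28 = 168.
  From (x_2, y_2) = (1567, 168): x_3 = 28·1567 + 87·3·168 = 87724; y_3 = 28·168 + 3·1567 = 9405.
Step 3: Verify x_3² - 87·y_3² = 7695500176 - 7695500175 = 1 (should be 1). ✓

(x_1, y_1) = (28, 3); (x_3, y_3) = (87724, 9405).


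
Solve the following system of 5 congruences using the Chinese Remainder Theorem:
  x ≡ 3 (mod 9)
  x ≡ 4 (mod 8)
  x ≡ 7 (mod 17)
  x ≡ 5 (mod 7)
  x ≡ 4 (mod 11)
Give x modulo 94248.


Product of moduli M = 9 · 8 · 17 · 7 · 11 = 94248.
Merge one congruence at a time:
  Start: x ≡ 3 (mod 9).
  Combine with x ≡ 4 (mod 8); new modulus lcm = 72.
    Write x = 3 + 9·t and substitute into x ≡ 4 (mod 8): 9·t ≡ 4 − 3 = 1 (mod 8).
    Reduce coefficients mod 8: 1·t ≡ 1 (mod 8).
    So t ≡ 1 (mod 8).
    Then x = 3 + 9·1 = 12, valid modulo lcm(9, 8) = 72: x ≡ 12 (mod 72).
  Combine with x ≡ 7 (mod 17); new modulus lcm = 1224.
    Write x = 12 + 72·t and substitute into x ≡ 7 (mod 17): 72·t ≡ 7 − 12 = -5 (mod 17).
    Reduce coefficients mod 17: 4·t ≡ 12 (mod 17).
    The inverse of 4 mod 17 is 13 (since 4·13 = 52 = 3·17 + 1), so t ≡ 13·12 = 156 ≡ 3 (mod 17).
    Then x = 12 + 72·3 = 228, valid modulo lcm(72, 17) = 1224: x ≡ 228 (mod 1224).
  Combine with x ≡ 5 (mod 7); new modulus lcm = 8568.
    Write x = 228 + 1224·t and substitute into x ≡ 5 (mod 7): 1224·t ≡ 5 − 228 = -223 (mod 7).
    Reduce coefficients mod 7: 6·t ≡ 1 (mod 7).
    The inverse of 6 mod 7 is 6 (since 6·6 = 36 = 5·7 + 1), so t ≡ 6·1 = 6 ≡ 6 (mod 7).
    Then x = 228 + 1224·6 = 7572, valid modulo lcm(1224, 7) = 8568: x ≡ 7572 (mod 8568).
  Combine with x ≡ 4 (mod 11); new modulus lcm = 94248.
    Write x = 7572 + 8568·t and substitute into x ≡ 4 (mod 11): 8568·t ≡ 4 − 7572 = -7568 (mod 11).
    Reduce coefficients mod 11: 10·t ≡ 0 (mod 11).
    The inverse of 10 mod 11 is 10 (since 10·10 = 100 = 9·11 + 1), so t ≡ 10·0 = 0 ≡ 0 (mod 11).
    Then x = 7572 + 8568·0 = 7572, valid modulo lcm(8568, 11) = 94248: x ≡ 7572 (mod 94248).
Verify against each original: 7572 mod 9 = 3, 7572 mod 8 = 4, 7572 mod 17 = 7, 7572 mod 7 = 5, 7572 mod 11 = 4.

x ≡ 7572 (mod 94248).


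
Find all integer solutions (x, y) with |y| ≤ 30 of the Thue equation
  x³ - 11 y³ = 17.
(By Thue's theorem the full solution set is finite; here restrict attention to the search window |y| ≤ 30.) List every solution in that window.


The equation is x³ - 11y³ = 17. For fixed y, x³ = 11·y³ + 17, so a solution requires the RHS to be a perfect cube.
Strategy: iterate y from -30 to 30, compute RHS = 11·y³ + 17, and check whether it is a (positive or negative) perfect cube.
Check small values of y:
  y = 0: RHS = 17 is not a perfect cube.
  y = 1: RHS = 28 is not a perfect cube.
  y = -1: RHS = 6 is not a perfect cube.
  y = 2: RHS = 105 is not a perfect cube.
  y = -2: RHS = -71 is not a perfect cube.
  y = 3: RHS = 314 is not a perfect cube.
  y = -3: RHS = -280 is not a perfect cube.
Continuing the search up to |y| = 30 finds no solutions either.
No (x, y) in the scanned range satisfies the equation.

No integer solutions with |y| ≤ 30.


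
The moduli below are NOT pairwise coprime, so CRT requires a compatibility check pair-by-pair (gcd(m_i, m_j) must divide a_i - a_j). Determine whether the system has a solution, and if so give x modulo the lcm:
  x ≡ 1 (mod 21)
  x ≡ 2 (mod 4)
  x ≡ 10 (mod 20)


Moduli 21, 4, 20 are not pairwise coprime, so CRT works modulo lcm(m_i) when all pairwise compatibility conditions hold.
Pairwise compatibility: gcd(m_i, m_j) must divide a_i - a_j for every pair.
Merge one congruence at a time:
  Start: x ≡ 1 (mod 21).
  Combine with x ≡ 2 (mod 4): gcd(21, 4) = 1; 2 - 1 = 1, which IS divisible by 1, so compatible.
    Write x = 1 + 21·t and substitute into x ≡ 2 (mod 4): 21·t ≡ 2 − 1 = 1 (mod 4).
    Reduce coefficients mod 4: 1·t ≡ 1 (mod 4).
    So t ≡ 1 (mod 4).
    Then x = 1 + 21·1 = 22, valid modulo lcm(21, 4) = 84: x ≡ 22 (mod 84).
  Combine with x ≡ 10 (mod 20): gcd(84, 20) = 4; 10 - 22 = -12, which IS divisible by 4, so compatible.
    Write x = 22 + 84·t and substitute into x ≡ 10 (mod 20): 84·t ≡ 10 − 22 = -12 (mod 20).
    Divide the congruence (and modulus) by g = 4: 21·t ≡ -3 (mod 5).
    Reduce coefficients mod 5: 1·t ≡ 2 (mod 5).
    So t ≡ 2 (mod 5).
    Then x = 22 + 84·2 = 190, valid modulo lcm(84, 20) = 420: x ≡ 190 (mod 420).
Verify: 190 mod 21 = 1, 190 mod 4 = 2, 190 mod 20 = 10.

x ≡ 190 (mod 420).
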